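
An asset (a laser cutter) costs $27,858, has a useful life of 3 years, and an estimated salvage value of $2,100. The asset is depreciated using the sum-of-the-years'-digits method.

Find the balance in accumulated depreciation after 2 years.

$21,465

Depreciable base = $27,858 − $2,100 = $25,758.
Sum of the years' digits = 3+2+1 = 6.
Year 1: $25,758 × 3/6 = $12,879. Book value $14,979.
Year 2: $25,758 × 2/6 = $8,586. Book value $6,393.
Accumulated through year 2 = $27,858 − $6,393 = $21,465.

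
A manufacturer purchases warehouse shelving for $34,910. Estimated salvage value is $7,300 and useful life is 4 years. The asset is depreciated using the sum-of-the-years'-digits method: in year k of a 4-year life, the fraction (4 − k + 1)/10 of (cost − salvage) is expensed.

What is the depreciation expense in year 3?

Depreciable base = $34,910 − $7,300 = $27,610.
Sum of the years' digits = 4+3+2+1 = 10.
Year 1: $27,610 × 4/10 = $11,044. Book value $23,866.
Year 2: $27,610 × 3/10 = $8,283. Book value $15,583.
Year 3: $27,610 × 2/10 = $5,522. Book value $10,061.

$5,522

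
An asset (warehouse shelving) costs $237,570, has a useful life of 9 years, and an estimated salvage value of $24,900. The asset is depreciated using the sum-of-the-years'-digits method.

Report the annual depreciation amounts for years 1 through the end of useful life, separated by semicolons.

Depreciable base = $237,570 − $24,900 = $212,670.
Sum of the years' digits = 9+8+7+6+5+4+3+2+1 = 45.
Year 1: $212,670 × 9/45 = $42,534. Book value $195,036.
Year 2: $212,670 × 8/45 = $37,808. Book value $157,228.
Year 3: $212,670 × 7/45 = $33,082. Book value $124,146.
Year 4: $212,670 × 6/45 = $28,356. Book value $95,790.
Year 5: $212,670 × 5/45 = $23,630. Book value $72,160.
Year 6: $212,670 × 4/45 = $18,904. Book value $53,256.
Year 7: $212,670 × 3/45 = $14,178. Book value $39,078.
Year 8: $212,670 × 2/45 = $9,452. Book value $29,626.
Year 9: $212,670 × 1/45 = $4,726. Book value $24,900.

$42,534; $37,808; $33,082; $28,356; $23,630; $18,904; $14,178; $9,452; $4,726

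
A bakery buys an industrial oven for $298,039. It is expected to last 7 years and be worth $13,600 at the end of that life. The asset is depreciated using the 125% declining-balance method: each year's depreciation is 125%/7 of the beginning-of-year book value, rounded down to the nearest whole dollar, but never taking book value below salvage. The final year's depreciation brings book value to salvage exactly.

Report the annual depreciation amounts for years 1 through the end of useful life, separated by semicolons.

$53,221; $43,717; $35,910; $29,498; $24,230; $19,904; $77,959

Depreciable base = $298,039 − $13,600 = $284,439.
Year 1: ⌊$298,039 × 125%/7⌋ = $53,221. Book value $244,818.
Year 2: ⌊$244,818 × 125%/7⌋ = $43,717. Book value $201,101.
Year 3: ⌊$201,101 × 125%/7⌋ = $35,910. Book value $165,191.
Year 4: ⌊$165,191 × 125%/7⌋ = $29,498. Book value $135,693.
Year 5: ⌊$135,693 × 125%/7⌋ = $24,230. Book value $111,463.
Year 6: ⌊$111,463 × 125%/7⌋ = $19,904. Book value $91,559.
Year 7 (final): $91,559 − $13,600 = $77,959. Book value $13,600.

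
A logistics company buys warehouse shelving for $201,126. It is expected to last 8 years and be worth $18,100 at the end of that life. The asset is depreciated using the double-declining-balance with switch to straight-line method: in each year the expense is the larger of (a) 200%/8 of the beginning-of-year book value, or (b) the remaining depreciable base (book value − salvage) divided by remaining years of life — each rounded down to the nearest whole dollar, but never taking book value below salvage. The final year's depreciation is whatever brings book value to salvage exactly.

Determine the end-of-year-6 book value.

$35,798

Depreciable base = $201,126 − $18,100 = $183,026.
Year 1: DB = ⌊$201,126 × 200%/8⌋ = $50,281; SL = ⌊$183,026/8⌋ = $22,878 → take DB $50,281. Book value $150,845.
Year 2: DB = ⌊$150,845 × 200%/8⌋ = $37,711; SL = ⌊$132,745/7⌋ = $18,963 → take DB $37,711. Book value $113,134.
Year 3: DB = ⌊$113,134 × 200%/8⌋ = $28,283; SL = ⌊$95,034/6⌋ = $15,839 → take DB $28,283. Book value $84,851.
Year 4: DB = ⌊$84,851 × 200%/8⌋ = $21,212; SL = ⌊$66,751/5⌋ = $13,350 → take DB $21,212. Book value $63,639.
Year 5: DB = ⌊$63,639 × 200%/8⌋ = $15,909; SL = ⌊$45,539/4⌋ = $11,384 → take DB $15,909. Book value $47,730.
Year 6: DB = ⌊$47,730 × 200%/8⌋ = $11,932; SL = ⌊$29,630/3⌋ = $9,876 → take DB $11,932. Book value $35,798.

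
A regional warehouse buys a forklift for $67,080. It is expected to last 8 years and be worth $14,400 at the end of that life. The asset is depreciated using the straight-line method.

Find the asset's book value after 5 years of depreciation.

Depreciable base = $67,080 − $14,400 = $52,680.
Annual expense = $52,680 / 8 = $6,585.
End of year 1: book value $60,495.
End of year 2: book value $53,910.
End of year 3: book value $47,325.
End of year 4: book value $40,740.
End of year 5: book value $34,155.

$34,155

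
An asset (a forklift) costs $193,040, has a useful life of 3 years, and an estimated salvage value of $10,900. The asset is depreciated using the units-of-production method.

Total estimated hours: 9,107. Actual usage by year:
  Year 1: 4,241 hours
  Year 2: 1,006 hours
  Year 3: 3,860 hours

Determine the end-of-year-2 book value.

$88,100

Depreciable base = $193,040 − $10,900 = $182,140.
Rate = $182,140 / 9,107 hours = $20 per hour.
Year 1: 4,241 × $20 = $84,820. Book value $108,220.
Year 2: 1,006 × $20 = $20,120. Book value $88,100.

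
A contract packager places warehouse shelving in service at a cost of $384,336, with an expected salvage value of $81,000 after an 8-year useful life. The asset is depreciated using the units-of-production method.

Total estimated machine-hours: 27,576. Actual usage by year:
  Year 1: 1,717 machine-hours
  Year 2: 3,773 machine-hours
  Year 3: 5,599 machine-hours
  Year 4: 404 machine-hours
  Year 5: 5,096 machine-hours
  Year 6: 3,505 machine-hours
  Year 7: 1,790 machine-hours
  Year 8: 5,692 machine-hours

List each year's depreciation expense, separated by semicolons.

$18,887; $41,503; $61,589; $4,444; $56,056; $38,555; $19,690; $62,612

Depreciable base = $384,336 − $81,000 = $303,336.
Rate = $303,336 / 27,576 machine-hours = $11 per machine-hour.
Year 1: 1,717 × $11 = $18,887. Book value $365,449.
Year 2: 3,773 × $11 = $41,503. Book value $323,946.
Year 3: 5,599 × $11 = $61,589. Book value $262,357.
Year 4: 404 × $11 = $4,444. Book value $257,913.
Year 5: 5,096 × $11 = $56,056. Book value $201,857.
Year 6: 3,505 × $11 = $38,555. Book value $163,302.
Year 7: 1,790 × $11 = $19,690. Book value $143,612.
Year 8: 5,692 × $11 = $62,612. Book value $81,000.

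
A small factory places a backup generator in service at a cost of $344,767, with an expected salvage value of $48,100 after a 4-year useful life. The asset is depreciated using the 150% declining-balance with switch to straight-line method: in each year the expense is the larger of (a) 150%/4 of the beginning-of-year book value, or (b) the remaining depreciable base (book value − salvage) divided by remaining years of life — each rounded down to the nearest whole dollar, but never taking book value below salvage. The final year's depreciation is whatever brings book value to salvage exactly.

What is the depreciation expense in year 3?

$50,503

Depreciable base = $344,767 − $48,100 = $296,667.
Year 1: DB = ⌊$344,767 × 150%/4⌋ = $129,287; SL = ⌊$296,667/4⌋ = $74,166 → take DB $129,287. Book value $215,480.
Year 2: DB = ⌊$215,480 × 150%/4⌋ = $80,805; SL = ⌊$167,380/3⌋ = $55,793 → take DB $80,805. Book value $134,675.
Year 3: DB = ⌊$134,675 × 150%/4⌋ = $50,503; SL = ⌊$86,575/2⌋ = $43,287 → take DB $50,503. Book value $84,172.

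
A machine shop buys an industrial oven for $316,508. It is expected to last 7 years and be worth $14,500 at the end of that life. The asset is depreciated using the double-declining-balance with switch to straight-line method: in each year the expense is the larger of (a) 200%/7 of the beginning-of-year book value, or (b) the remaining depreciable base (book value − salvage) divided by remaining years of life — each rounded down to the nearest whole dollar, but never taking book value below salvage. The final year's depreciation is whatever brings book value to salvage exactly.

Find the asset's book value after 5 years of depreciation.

Depreciable base = $316,508 − $14,500 = $302,008.
Year 1: DB = ⌊$316,508 × 200%/7⌋ = $90,430; SL = ⌊$302,008/7⌋ = $43,144 → take DB $90,430. Book value $226,078.
Year 2: DB = ⌊$226,078 × 200%/7⌋ = $64,593; SL = ⌊$211,578/6⌋ = $35,263 → take DB $64,593. Book value $161,485.
Year 3: DB = ⌊$161,485 × 200%/7⌋ = $46,138; SL = ⌊$146,985/5⌋ = $29,397 → take DB $46,138. Book value $115,347.
Year 4: DB = ⌊$115,347 × 200%/7⌋ = $32,956; SL = ⌊$100,847/4⌋ = $25,211 → take DB $32,956. Book value $82,391.
Year 5: DB = ⌊$82,391 × 200%/7⌋ = $23,540; SL = ⌊$67,891/3⌋ = $22,630 → take DB $23,540. Book value $58,851.

$58,851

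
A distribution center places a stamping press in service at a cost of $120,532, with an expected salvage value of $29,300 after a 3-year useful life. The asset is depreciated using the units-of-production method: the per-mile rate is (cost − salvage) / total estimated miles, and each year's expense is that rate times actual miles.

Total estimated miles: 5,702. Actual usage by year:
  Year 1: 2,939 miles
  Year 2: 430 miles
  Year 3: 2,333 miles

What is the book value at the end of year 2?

Depreciable base = $120,532 − $29,300 = $91,232.
Rate = $91,232 / 5,702 miles = $16 per mile.
Year 1: 2,939 × $16 = $47,024. Book value $73,508.
Year 2: 430 × $16 = $6,880. Book value $66,628.

$66,628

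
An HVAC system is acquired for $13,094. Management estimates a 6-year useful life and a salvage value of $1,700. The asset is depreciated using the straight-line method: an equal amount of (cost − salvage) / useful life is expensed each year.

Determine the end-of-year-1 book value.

Depreciable base = $13,094 − $1,700 = $11,394.
Annual expense = $11,394 / 6 = $1,899.
End of year 1: book value $11,195.

$11,195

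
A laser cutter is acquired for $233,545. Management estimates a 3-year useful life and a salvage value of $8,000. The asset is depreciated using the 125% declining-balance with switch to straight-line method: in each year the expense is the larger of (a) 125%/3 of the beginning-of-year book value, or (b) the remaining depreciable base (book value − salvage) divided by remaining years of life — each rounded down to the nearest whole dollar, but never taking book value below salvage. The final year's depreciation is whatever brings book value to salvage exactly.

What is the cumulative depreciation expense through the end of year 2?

$161,427

Depreciable base = $233,545 − $8,000 = $225,545.
Year 1: DB = ⌊$233,545 × 125%/3⌋ = $97,310; SL = ⌊$225,545/3⌋ = $75,181 → take DB $97,310. Book value $136,235.
Year 2: DB = ⌊$136,235 × 125%/3⌋ = $56,764; SL = ⌊$128,235/2⌋ = $64,117 → take SL $64,117. Book value $72,118.
Accumulated through year 2 = $233,545 − $72,118 = $161,427.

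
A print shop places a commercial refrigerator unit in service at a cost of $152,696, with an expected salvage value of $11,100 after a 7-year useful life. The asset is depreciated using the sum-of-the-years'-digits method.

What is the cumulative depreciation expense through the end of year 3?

Depreciable base = $152,696 − $11,100 = $141,596.
Sum of the years' digits = 7+6+5+4+3+2+1 = 28.
Year 1: $141,596 × 7/28 = $35,399. Book value $117,297.
Year 2: $141,596 × 6/28 = $30,342. Book value $86,955.
Year 3: $141,596 × 5/28 = $25,285. Book value $61,670.
Accumulated through year 3 = $152,696 − $61,670 = $91,026.

$91,026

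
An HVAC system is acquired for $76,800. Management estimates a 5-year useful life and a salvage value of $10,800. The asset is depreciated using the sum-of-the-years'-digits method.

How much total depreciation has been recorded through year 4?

Depreciable base = $76,800 − $10,800 = $66,000.
Sum of the years' digits = 5+4+3+2+1 = 15.
Year 1: $66,000 × 5/15 = $22,000. Book value $54,800.
Year 2: $66,000 × 4/15 = $17,600. Book value $37,200.
Year 3: $66,000 × 3/15 = $13,200. Book value $24,000.
Year 4: $66,000 × 2/15 = $8,800. Book value $15,200.
Accumulated through year 4 = $76,800 − $15,200 = $61,600.

$61,600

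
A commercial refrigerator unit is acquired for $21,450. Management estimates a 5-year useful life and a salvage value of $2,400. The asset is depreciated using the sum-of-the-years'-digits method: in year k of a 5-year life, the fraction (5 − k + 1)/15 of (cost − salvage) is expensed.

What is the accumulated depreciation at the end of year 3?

$15,240

Depreciable base = $21,450 − $2,400 = $19,050.
Sum of the years' digits = 5+4+3+2+1 = 15.
Year 1: $19,050 × 5/15 = $6,350. Book value $15,100.
Year 2: $19,050 × 4/15 = $5,080. Book value $10,020.
Year 3: $19,050 × 3/15 = $3,810. Book value $6,210.
Accumulated through year 3 = $21,450 − $6,210 = $15,240.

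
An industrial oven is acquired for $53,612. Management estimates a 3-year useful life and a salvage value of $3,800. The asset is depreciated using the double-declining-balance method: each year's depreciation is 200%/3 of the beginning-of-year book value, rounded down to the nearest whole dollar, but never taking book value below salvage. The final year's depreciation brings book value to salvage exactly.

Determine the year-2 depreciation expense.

Depreciable base = $53,612 − $3,800 = $49,812.
Year 1: ⌊$53,612 × 200%/3⌋ = $35,741. Book value $17,871.
Year 2: ⌊$17,871 × 200%/3⌋ = $11,914. Book value $5,957.

$11,914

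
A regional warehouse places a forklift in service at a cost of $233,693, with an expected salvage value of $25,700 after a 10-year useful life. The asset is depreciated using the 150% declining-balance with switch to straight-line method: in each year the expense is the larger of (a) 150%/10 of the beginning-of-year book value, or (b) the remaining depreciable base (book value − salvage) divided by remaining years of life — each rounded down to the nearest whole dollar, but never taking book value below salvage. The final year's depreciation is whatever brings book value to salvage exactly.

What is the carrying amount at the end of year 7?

Depreciable base = $233,693 − $25,700 = $207,993.
Year 1: DB = ⌊$233,693 × 150%/10⌋ = $35,053; SL = ⌊$207,993/10⌋ = $20,799 → take DB $35,053. Book value $198,640.
Year 2: DB = ⌊$198,640 × 150%/10⌋ = $29,796; SL = ⌊$172,940/9⌋ = $19,215 → take DB $29,796. Book value $168,844.
Year 3: DB = ⌊$168,844 × 150%/10⌋ = $25,326; SL = ⌊$143,144/8⌋ = $17,893 → take DB $25,326. Book value $143,518.
Year 4: DB = ⌊$143,518 × 150%/10⌋ = $21,527; SL = ⌊$117,818/7⌋ = $16,831 → take DB $21,527. Book value $121,991.
Year 5: DB = ⌊$121,991 × 150%/10⌋ = $18,298; SL = ⌊$96,291/6⌋ = $16,048 → take DB $18,298. Book value $103,693.
Year 6: DB = ⌊$103,693 × 150%/10⌋ = $15,553; SL = ⌊$77,993/5⌋ = $15,598 → take SL $15,598. Book value $88,095.
Year 7: DB = ⌊$88,095 × 150%/10⌋ = $13,214; SL = ⌊$62,395/4⌋ = $15,598 → take SL $15,598. Book value $72,497.

$72,497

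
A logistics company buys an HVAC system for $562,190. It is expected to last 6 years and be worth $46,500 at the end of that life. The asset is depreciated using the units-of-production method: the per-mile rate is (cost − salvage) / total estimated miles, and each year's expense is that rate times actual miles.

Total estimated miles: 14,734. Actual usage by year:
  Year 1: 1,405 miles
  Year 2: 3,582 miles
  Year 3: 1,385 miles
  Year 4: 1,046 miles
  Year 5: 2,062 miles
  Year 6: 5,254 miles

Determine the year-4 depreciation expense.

$36,610

Depreciable base = $562,190 − $46,500 = $515,690.
Rate = $515,690 / 14,734 miles = $35 per mile.
Year 1: 1,405 × $35 = $49,175. Book value $513,015.
Year 2: 3,582 × $35 = $125,370. Book value $387,645.
Year 3: 1,385 × $35 = $48,475. Book value $339,170.
Year 4: 1,046 × $35 = $36,610. Book value $302,560.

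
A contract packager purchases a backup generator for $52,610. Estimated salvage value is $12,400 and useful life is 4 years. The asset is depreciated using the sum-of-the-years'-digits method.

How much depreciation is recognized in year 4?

Depreciable base = $52,610 − $12,400 = $40,210.
Sum of the years' digits = 4+3+2+1 = 10.
Year 1: $40,210 × 4/10 = $16,084. Book value $36,526.
Year 2: $40,210 × 3/10 = $12,063. Book value $24,463.
Year 3: $40,210 × 2/10 = $8,042. Book value $16,421.
Year 4: $40,210 × 1/10 = $4,021. Book value $12,400.

$4,021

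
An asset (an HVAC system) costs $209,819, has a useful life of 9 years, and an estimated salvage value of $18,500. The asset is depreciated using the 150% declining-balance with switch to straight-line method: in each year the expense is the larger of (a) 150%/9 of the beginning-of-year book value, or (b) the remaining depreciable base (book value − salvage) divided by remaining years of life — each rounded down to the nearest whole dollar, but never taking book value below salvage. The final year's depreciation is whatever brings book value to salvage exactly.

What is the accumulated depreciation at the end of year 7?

$158,407

Depreciable base = $209,819 − $18,500 = $191,319.
Year 1: DB = ⌊$209,819 × 150%/9⌋ = $34,969; SL = ⌊$191,319/9⌋ = $21,257 → take DB $34,969. Book value $174,850.
Year 2: DB = ⌊$174,850 × 150%/9⌋ = $29,141; SL = ⌊$156,350/8⌋ = $19,543 → take DB $29,141. Book value $145,709.
Year 3: DB = ⌊$145,709 × 150%/9⌋ = $24,284; SL = ⌊$127,209/7⌋ = $18,172 → take DB $24,284. Book value $121,425.
Year 4: DB = ⌊$121,425 × 150%/9⌋ = $20,237; SL = ⌊$102,925/6⌋ = $17,154 → take DB $20,237. Book value $101,188.
Year 5: DB = ⌊$101,188 × 150%/9⌋ = $16,864; SL = ⌊$82,688/5⌋ = $16,537 → take DB $16,864. Book value $84,324.
Year 6: DB = ⌊$84,324 × 150%/9⌋ = $14,054; SL = ⌊$65,824/4⌋ = $16,456 → take SL $16,456. Book value $67,868.
Year 7: DB = ⌊$67,868 × 150%/9⌋ = $11,311; SL = ⌊$49,368/3⌋ = $16,456 → take SL $16,456. Book value $51,412.
Accumulated through year 7 = $209,819 − $51,412 = $158,407.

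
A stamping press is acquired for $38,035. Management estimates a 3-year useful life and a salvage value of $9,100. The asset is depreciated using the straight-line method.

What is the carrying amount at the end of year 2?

$18,745

Depreciable base = $38,035 − $9,100 = $28,935.
Annual expense = $28,935 / 3 = $9,645.
End of year 1: book value $28,390.
End of year 2: book value $18,745.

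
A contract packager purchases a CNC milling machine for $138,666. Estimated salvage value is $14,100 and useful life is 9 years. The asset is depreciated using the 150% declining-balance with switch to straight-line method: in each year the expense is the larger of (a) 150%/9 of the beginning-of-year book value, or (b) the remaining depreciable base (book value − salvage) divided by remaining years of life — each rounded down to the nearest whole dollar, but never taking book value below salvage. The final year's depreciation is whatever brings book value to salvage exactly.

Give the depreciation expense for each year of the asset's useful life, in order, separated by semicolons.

$23,111; $19,259; $16,049; $13,374; $11,145; $10,407; $10,407; $10,407; $10,407

Depreciable base = $138,666 − $14,100 = $124,566.
Year 1: DB = ⌊$138,666 × 150%/9⌋ = $23,111; SL = ⌊$124,566/9⌋ = $13,840 → take DB $23,111. Book value $115,555.
Year 2: DB = ⌊$115,555 × 150%/9⌋ = $19,259; SL = ⌊$101,455/8⌋ = $12,681 → take DB $19,259. Book value $96,296.
Year 3: DB = ⌊$96,296 × 150%/9⌋ = $16,049; SL = ⌊$82,196/7⌋ = $11,742 → take DB $16,049. Book value $80,247.
Year 4: DB = ⌊$80,247 × 150%/9⌋ = $13,374; SL = ⌊$66,147/6⌋ = $11,024 → take DB $13,374. Book value $66,873.
Year 5: DB = ⌊$66,873 × 150%/9⌋ = $11,145; SL = ⌊$52,773/5⌋ = $10,554 → take DB $11,145. Book value $55,728.
Year 6: DB = ⌊$55,728 × 150%/9⌋ = $9,288; SL = ⌊$41,628/4⌋ = $10,407 → take SL $10,407. Book value $45,321.
Year 7: DB = ⌊$45,321 × 150%/9⌋ = $7,553; SL = ⌊$31,221/3⌋ = $10,407 → take SL $10,407. Book value $34,914.
Year 8: DB = ⌊$34,914 × 150%/9⌋ = $5,819; SL = ⌊$20,814/2⌋ = $10,407 → take SL $10,407. Book value $24,507.
Year 9 (final): $24,507 − $14,100 = $10,407. Book value $14,100.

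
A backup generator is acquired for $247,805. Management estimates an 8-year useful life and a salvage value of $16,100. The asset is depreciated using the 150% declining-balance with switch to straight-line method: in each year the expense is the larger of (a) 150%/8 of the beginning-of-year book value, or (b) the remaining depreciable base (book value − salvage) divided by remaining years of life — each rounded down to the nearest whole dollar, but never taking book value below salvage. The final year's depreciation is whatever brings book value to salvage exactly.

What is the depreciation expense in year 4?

$24,922

Depreciable base = $247,805 − $16,100 = $231,705.
Year 1: DB = ⌊$247,805 × 150%/8⌋ = $46,463; SL = ⌊$231,705/8⌋ = $28,963 → take DB $46,463. Book value $201,342.
Year 2: DB = ⌊$201,342 × 150%/8⌋ = $37,751; SL = ⌊$185,242/7⌋ = $26,463 → take DB $37,751. Book value $163,591.
Year 3: DB = ⌊$163,591 × 150%/8⌋ = $30,673; SL = ⌊$147,491/6⌋ = $24,581 → take DB $30,673. Book value $132,918.
Year 4: DB = ⌊$132,918 × 150%/8⌋ = $24,922; SL = ⌊$116,818/5⌋ = $23,363 → take DB $24,922. Book value $107,996.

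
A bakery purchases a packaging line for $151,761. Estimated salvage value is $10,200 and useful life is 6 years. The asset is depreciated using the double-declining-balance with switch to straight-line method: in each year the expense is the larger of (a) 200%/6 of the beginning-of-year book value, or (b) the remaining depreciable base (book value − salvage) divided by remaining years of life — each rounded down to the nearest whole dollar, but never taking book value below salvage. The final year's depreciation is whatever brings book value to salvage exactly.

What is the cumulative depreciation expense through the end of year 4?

$121,783

Depreciable base = $151,761 − $10,200 = $141,561.
Year 1: DB = ⌊$151,761 × 200%/6⌋ = $50,587; SL = ⌊$141,561/6⌋ = $23,593 → take DB $50,587. Book value $101,174.
Year 2: DB = ⌊$101,174 × 200%/6⌋ = $33,724; SL = ⌊$90,974/5⌋ = $18,194 → take DB $33,724. Book value $67,450.
Year 3: DB = ⌊$67,450 × 200%/6⌋ = $22,483; SL = ⌊$57,250/4⌋ = $14,312 → take DB $22,483. Book value $44,967.
Year 4: DB = ⌊$44,967 × 200%/6⌋ = $14,989; SL = ⌊$34,767/3⌋ = $11,589 → take DB $14,989. Book value $29,978.
Accumulated through year 4 = $151,761 − $29,978 = $121,783.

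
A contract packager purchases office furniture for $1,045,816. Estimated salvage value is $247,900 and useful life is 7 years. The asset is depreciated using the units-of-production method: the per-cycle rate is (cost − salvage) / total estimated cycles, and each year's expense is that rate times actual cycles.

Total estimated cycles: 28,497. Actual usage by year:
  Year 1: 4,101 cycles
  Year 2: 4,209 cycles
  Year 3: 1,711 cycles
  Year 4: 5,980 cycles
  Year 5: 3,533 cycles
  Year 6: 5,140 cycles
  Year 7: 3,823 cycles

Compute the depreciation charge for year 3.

$47,908

Depreciable base = $1,045,816 − $247,900 = $797,916.
Rate = $797,916 / 28,497 cycles = $28 per cycle.
Year 1: 4,101 × $28 = $114,828. Book value $930,988.
Year 2: 4,209 × $28 = $117,852. Book value $813,136.
Year 3: 1,711 × $28 = $47,908. Book value $765,228.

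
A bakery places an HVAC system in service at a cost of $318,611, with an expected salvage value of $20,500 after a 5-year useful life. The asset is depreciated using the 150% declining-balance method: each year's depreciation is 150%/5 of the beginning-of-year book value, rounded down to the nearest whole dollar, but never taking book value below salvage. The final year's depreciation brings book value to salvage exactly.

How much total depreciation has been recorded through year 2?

Depreciable base = $318,611 − $20,500 = $298,111.
Year 1: ⌊$318,611 × 150%/5⌋ = $95,583. Book value $223,028.
Year 2: ⌊$223,028 × 150%/5⌋ = $66,908. Book value $156,120.
Accumulated through year 2 = $318,611 − $156,120 = $162,491.

$162,491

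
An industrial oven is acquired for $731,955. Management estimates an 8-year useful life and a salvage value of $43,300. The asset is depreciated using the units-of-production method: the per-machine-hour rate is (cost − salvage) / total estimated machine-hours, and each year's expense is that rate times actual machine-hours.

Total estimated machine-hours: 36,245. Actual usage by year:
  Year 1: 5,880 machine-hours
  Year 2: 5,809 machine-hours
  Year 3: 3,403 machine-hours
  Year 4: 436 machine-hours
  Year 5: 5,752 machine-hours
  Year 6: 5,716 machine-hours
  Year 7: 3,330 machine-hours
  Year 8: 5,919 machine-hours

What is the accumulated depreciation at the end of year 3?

$286,748

Depreciable base = $731,955 − $43,300 = $688,655.
Rate = $688,655 / 36,245 machine-hours = $19 per machine-hour.
Year 1: 5,880 × $19 = $111,720. Book value $620,235.
Year 2: 5,809 × $19 = $110,371. Book value $509,864.
Year 3: 3,403 × $19 = $64,657. Book value $445,207.
Accumulated through year 3 = $731,955 − $445,207 = $286,748.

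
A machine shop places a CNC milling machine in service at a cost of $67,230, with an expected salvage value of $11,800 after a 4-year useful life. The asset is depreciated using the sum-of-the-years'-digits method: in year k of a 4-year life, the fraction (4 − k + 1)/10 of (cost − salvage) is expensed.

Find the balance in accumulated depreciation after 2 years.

Depreciable base = $67,230 − $11,800 = $55,430.
Sum of the years' digits = 4+3+2+1 = 10.
Year 1: $55,430 × 4/10 = $22,172. Book value $45,058.
Year 2: $55,430 × 3/10 = $16,629. Book value $28,429.
Accumulated through year 2 = $67,230 − $28,429 = $38,801.

$38,801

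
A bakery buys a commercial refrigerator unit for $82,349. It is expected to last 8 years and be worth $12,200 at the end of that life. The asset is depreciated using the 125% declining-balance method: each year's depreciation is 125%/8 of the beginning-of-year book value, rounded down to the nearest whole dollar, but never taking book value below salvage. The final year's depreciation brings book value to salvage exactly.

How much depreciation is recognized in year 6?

$5,502

Depreciable base = $82,349 − $12,200 = $70,149.
Year 1: ⌊$82,349 × 125%/8⌋ = $12,867. Book value $69,482.
Year 2: ⌊$69,482 × 125%/8⌋ = $10,856. Book value $58,626.
Year 3: ⌊$58,626 × 125%/8⌋ = $9,160. Book value $49,466.
Year 4: ⌊$49,466 × 125%/8⌋ = $7,729. Book value $41,737.
Year 5: ⌊$41,737 × 125%/8⌋ = $6,521. Book value $35,216.
Year 6: ⌊$35,216 × 125%/8⌋ = $5,502. Book value $29,714.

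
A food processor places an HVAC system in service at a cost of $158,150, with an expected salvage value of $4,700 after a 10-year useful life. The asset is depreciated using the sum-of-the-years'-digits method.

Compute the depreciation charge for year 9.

$5,580

Depreciable base = $158,150 − $4,700 = $153,450.
Sum of the years' digits = 10+9+8+7+6+5+4+3+2+1 = 55.
Year 1: $153,450 × 10/55 = $27,900. Book value $130,250.
Year 2: $153,450 × 9/55 = $25,110. Book value $105,140.
Year 3: $153,450 × 8/55 = $22,320. Book value $82,820.
Year 4: $153,450 × 7/55 = $19,530. Book value $63,290.
Year 5: $153,450 × 6/55 = $16,740. Book value $46,550.
Year 6: $153,450 × 5/55 = $13,950. Book value $32,600.
Year 7: $153,450 × 4/55 = $11,160. Book value $21,440.
Year 8: $153,450 × 3/55 = $8,370. Book value $13,070.
Year 9: $153,450 × 2/55 = $5,580. Book value $7,490.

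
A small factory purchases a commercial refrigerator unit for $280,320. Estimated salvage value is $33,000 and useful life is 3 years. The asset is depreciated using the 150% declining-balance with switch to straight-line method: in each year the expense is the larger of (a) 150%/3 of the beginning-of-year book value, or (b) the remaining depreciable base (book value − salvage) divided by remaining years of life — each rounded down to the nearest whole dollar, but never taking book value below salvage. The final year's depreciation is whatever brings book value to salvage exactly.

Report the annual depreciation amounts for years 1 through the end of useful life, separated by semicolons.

Depreciable base = $280,320 − $33,000 = $247,320.
Year 1: DB = ⌊$280,320 × 150%/3⌋ = $140,160; SL = ⌊$247,320/3⌋ = $82,440 → take DB $140,160. Book value $140,160.
Year 2: DB = ⌊$140,160 × 150%/3⌋ = $70,080; SL = ⌊$107,160/2⌋ = $53,580 → take DB $70,080. Book value $70,080.
Year 3 (final): $70,080 − $33,000 = $37,080. Book value $33,000.

$140,160; $70,080; $37,080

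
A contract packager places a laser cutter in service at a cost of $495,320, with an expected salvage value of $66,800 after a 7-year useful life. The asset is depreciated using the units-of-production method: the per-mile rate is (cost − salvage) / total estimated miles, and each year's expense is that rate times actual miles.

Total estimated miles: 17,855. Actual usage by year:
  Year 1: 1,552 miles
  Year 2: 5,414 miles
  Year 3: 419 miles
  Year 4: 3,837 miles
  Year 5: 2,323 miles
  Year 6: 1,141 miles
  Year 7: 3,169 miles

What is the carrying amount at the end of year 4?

Depreciable base = $495,320 − $66,800 = $428,520.
Rate = $428,520 / 17,855 miles = $24 per mile.
Year 1: 1,552 × $24 = $37,248. Book value $458,072.
Year 2: 5,414 × $24 = $129,936. Book value $328,136.
Year 3: 419 × $24 = $10,056. Book value $318,080.
Year 4: 3,837 × $24 = $92,088. Book value $225,992.

$225,992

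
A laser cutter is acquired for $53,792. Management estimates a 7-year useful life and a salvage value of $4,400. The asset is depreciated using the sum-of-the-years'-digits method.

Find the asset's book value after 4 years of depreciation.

Depreciable base = $53,792 − $4,400 = $49,392.
Sum of the years' digits = 7+6+5+4+3+2+1 = 28.
Year 1: $49,392 × 7/28 = $12,348. Book value $41,444.
Year 2: $49,392 × 6/28 = $10,584. Book value $30,860.
Year 3: $49,392 × 5/28 = $8,820. Book value $22,040.
Year 4: $49,392 × 4/28 = $7,056. Book value $14,984.

$14,984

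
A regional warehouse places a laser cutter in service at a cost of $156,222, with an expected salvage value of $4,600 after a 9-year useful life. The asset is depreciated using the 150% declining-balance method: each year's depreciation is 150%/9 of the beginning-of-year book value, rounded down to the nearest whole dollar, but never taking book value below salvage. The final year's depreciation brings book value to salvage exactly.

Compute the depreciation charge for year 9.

$31,734

Depreciable base = $156,222 − $4,600 = $151,622.
Year 1: ⌊$156,222 × 150%/9⌋ = $26,037. Book value $130,185.
Year 2: ⌊$130,185 × 150%/9⌋ = $21,697. Book value $108,488.
Year 3: ⌊$108,488 × 150%/9⌋ = $18,081. Book value $90,407.
Year 4: ⌊$90,407 × 150%/9⌋ = $15,067. Book value $75,340.
Year 5: ⌊$75,340 × 150%/9⌋ = $12,556. Book value $62,784.
Year 6: ⌊$62,784 × 150%/9⌋ = $10,464. Book value $52,320.
Year 7: ⌊$52,320 × 150%/9⌋ = $8,720. Book value $43,600.
Year 8: ⌊$43,600 × 150%/9⌋ = $7,266. Book value $36,334.
Year 9 (final): $36,334 − $4,600 = $31,734. Book value $4,600.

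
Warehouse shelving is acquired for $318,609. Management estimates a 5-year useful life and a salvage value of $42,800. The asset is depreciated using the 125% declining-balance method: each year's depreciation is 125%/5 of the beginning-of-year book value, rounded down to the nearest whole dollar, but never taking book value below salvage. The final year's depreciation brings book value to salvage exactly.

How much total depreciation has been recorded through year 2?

$139,391

Depreciable base = $318,609 − $42,800 = $275,809.
Year 1: ⌊$318,609 × 125%/5⌋ = $79,652. Book value $238,957.
Year 2: ⌊$238,957 × 125%/5⌋ = $59,739. Book value $179,218.
Accumulated through year 2 = $318,609 − $179,218 = $139,391.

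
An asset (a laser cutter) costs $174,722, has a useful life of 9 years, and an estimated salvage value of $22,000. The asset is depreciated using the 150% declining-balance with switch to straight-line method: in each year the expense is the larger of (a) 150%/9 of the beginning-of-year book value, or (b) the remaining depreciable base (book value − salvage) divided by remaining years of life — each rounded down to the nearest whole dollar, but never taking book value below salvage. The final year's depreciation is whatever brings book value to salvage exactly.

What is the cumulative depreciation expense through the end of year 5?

Depreciable base = $174,722 − $22,000 = $152,722.
Year 1: DB = ⌊$174,722 × 150%/9⌋ = $29,120; SL = ⌊$152,722/9⌋ = $16,969 → take DB $29,120. Book value $145,602.
Year 2: DB = ⌊$145,602 × 150%/9⌋ = $24,267; SL = ⌊$123,602/8⌋ = $15,450 → take DB $24,267. Book value $121,335.
Year 3: DB = ⌊$121,335 × 150%/9⌋ = $20,222; SL = ⌊$99,335/7⌋ = $14,190 → take DB $20,222. Book value $101,113.
Year 4: DB = ⌊$101,113 × 150%/9⌋ = $16,852; SL = ⌊$79,113/6⌋ = $13,185 → take DB $16,852. Book value $84,261.
Year 5: DB = ⌊$84,261 × 150%/9⌋ = $14,043; SL = ⌊$62,261/5⌋ = $12,452 → take DB $14,043. Book value $70,218.
Accumulated through year 5 = $174,722 − $70,218 = $104,504.

$104,504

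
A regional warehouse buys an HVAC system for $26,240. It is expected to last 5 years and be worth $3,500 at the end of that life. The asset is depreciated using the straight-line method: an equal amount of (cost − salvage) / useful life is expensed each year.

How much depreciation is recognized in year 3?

Depreciable base = $26,240 − $3,500 = $22,740.
Annual expense = $22,740 / 5 = $4,548.

$4,548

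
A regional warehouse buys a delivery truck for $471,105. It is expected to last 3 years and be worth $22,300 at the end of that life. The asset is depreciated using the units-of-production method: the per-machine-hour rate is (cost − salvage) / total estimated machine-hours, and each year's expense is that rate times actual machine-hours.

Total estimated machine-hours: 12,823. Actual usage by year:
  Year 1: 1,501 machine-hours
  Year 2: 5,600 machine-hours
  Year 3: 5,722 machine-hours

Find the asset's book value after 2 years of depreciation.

$222,570

Depreciable base = $471,105 − $22,300 = $448,805.
Rate = $448,805 / 12,823 machine-hours = $35 per machine-hour.
Year 1: 1,501 × $35 = $52,535. Book value $418,570.
Year 2: 5,600 × $35 = $196,000. Book value $222,570.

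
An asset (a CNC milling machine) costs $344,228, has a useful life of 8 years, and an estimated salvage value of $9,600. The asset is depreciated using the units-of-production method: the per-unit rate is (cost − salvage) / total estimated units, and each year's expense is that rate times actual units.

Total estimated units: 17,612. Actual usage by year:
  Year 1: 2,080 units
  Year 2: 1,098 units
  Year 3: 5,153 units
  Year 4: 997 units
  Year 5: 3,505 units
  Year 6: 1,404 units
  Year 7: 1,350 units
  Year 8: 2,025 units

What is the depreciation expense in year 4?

$18,943

Depreciable base = $344,228 − $9,600 = $334,628.
Rate = $334,628 / 17,612 units = $19 per unit.
Year 1: 2,080 × $19 = $39,520. Book value $304,708.
Year 2: 1,098 × $19 = $20,862. Book value $283,846.
Year 3: 5,153 × $19 = $97,907. Book value $185,939.
Year 4: 997 × $19 = $18,943. Book value $166,996.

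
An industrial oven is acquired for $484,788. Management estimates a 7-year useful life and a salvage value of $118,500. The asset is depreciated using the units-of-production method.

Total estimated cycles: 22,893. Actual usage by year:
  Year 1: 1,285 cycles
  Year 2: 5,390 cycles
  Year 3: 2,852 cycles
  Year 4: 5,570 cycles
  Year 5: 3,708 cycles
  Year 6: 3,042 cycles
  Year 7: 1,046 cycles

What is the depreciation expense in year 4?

$89,120

Depreciable base = $484,788 − $118,500 = $366,288.
Rate = $366,288 / 22,893 cycles = $16 per cycle.
Year 1: 1,285 × $16 = $20,560. Book value $464,228.
Year 2: 5,390 × $16 = $86,240. Book value $377,988.
Year 3: 2,852 × $16 = $45,632. Book value $332,356.
Year 4: 5,570 × $16 = $89,120. Book value $243,236.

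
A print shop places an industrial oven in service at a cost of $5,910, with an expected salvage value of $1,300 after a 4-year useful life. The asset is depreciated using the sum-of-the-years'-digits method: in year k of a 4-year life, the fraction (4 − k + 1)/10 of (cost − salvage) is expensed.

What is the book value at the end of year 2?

$2,683

Depreciable base = $5,910 − $1,300 = $4,610.
Sum of the years' digits = 4+3+2+1 = 10.
Year 1: $4,610 × 4/10 = $1,844. Book value $4,066.
Year 2: $4,610 × 3/10 = $1,383. Book value $2,683.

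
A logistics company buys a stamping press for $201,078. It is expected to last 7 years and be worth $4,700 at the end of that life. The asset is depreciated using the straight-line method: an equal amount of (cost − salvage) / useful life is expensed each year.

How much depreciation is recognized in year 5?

$28,054

Depreciable base = $201,078 − $4,700 = $196,378.
Annual expense = $196,378 / 7 = $28,054.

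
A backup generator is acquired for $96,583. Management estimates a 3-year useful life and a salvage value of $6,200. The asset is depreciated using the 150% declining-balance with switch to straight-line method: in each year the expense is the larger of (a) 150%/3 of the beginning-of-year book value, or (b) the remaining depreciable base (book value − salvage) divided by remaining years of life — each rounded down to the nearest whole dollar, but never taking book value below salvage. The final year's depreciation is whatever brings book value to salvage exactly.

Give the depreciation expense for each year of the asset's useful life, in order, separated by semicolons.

$48,291; $24,146; $17,946

Depreciable base = $96,583 − $6,200 = $90,383.
Year 1: DB = ⌊$96,583 × 150%/3⌋ = $48,291; SL = ⌊$90,383/3⌋ = $30,127 → take DB $48,291. Book value $48,292.
Year 2: DB = ⌊$48,292 × 150%/3⌋ = $24,146; SL = ⌊$42,092/2⌋ = $21,046 → take DB $24,146. Book value $24,146.
Year 3 (final): $24,146 − $6,200 = $17,946. Book value $6,200.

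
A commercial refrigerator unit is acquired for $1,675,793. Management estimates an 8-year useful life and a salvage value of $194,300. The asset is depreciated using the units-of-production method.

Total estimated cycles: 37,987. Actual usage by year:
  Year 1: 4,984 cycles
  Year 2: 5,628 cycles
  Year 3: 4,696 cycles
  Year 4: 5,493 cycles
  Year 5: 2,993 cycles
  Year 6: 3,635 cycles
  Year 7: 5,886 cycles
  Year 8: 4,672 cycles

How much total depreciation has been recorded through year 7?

Depreciable base = $1,675,793 − $194,300 = $1,481,493.
Rate = $1,481,493 / 37,987 cycles = $39 per cycle.
Year 1: 4,984 × $39 = $194,376. Book value $1,481,417.
Year 2: 5,628 × $39 = $219,492. Book value $1,261,925.
Year 3: 4,696 × $39 = $183,144. Book value $1,078,781.
Year 4: 5,493 × $39 = $214,227. Book value $864,554.
Year 5: 2,993 × $39 = $116,727. Book value $747,827.
Year 6: 3,635 × $39 = $141,765. Book value $606,062.
Year 7: 5,886 × $39 = $229,554. Book value $376,508.
Accumulated through year 7 = $1,675,793 − $376,508 = $1,299,285.

$1,299,285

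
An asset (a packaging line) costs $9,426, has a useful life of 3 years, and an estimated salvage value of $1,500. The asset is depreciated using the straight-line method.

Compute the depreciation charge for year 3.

$2,642

Depreciable base = $9,426 − $1,500 = $7,926.
Annual expense = $7,926 / 3 = $2,642.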